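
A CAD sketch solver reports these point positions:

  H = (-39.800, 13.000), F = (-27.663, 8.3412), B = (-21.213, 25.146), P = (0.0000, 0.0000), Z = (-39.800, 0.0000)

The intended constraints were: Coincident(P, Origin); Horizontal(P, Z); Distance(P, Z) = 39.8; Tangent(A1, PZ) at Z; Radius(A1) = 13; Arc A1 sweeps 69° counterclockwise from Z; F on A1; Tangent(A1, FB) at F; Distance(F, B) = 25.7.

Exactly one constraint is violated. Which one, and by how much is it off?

Distance(F, B) = 25.7 — off by 7.70.

P = (0.00, 0.00) ✓; P.y = 0.00, Z.y = 0.00 ✓; |PZ| = 39.80 ✓; ∠(HZ, ZP) = 90.00° ✓; |HZ| = 13.00 ✓; bearing(H→F) − bearing(H→Z) = 69.00° ✓; |HF| = 13.00 ✓; ∠(HF, FB) = 90.00° ✓; |FB| = 18.00 ✗.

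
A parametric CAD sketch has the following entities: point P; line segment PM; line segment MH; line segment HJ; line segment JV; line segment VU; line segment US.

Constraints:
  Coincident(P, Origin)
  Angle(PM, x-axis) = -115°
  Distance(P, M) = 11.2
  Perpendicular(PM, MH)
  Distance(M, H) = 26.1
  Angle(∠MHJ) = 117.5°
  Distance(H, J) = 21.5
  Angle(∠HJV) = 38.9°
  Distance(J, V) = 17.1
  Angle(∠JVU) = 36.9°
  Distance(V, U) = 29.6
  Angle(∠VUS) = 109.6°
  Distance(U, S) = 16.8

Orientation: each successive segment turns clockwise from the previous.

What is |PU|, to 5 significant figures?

49.503

P is at the origin; PM runs at -115.0° with length 11.2, so M = (-4.7333, -10.151). PM is perpendicular to MH, so MH runs at 155.00°; with |MH| = 26.1, H = (-28.388, 0.87969). ∠MHJ = 117.5° gives HJ at 92.500° from the x-axis; with |HJ| = 21.5, J = (-29.326, 22.359). ∠HJV = 38.9° gives JV at -48.600° from the x-axis; with |JV| = 17.1, V = (-18.017, 9.5323). ∠JVU = 36.9° gives VU at 168.30° from the x-axis; with |VU| = 29.6, U = (-47.002, 15.535). Then |PU| = |U − P| = 49.503.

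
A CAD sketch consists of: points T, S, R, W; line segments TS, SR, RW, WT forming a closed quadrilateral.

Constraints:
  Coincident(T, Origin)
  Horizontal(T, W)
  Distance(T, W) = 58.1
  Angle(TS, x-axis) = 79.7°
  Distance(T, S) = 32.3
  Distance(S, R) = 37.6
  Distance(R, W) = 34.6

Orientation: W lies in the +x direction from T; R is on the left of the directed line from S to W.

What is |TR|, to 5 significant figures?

53.492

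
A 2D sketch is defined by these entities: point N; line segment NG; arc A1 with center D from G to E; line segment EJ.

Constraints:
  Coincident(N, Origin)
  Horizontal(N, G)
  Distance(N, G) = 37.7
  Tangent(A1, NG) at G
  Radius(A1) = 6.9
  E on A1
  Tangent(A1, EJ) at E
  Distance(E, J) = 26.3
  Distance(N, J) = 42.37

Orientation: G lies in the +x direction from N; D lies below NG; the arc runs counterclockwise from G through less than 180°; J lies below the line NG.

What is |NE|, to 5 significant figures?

31.440

N is at the origin; NG is horizontal with |NG| = 37.7 and G on the +x side, so G = (37.700, 0.0000). Tangency of A1 to NG means the radius DG is perpendicular to NG, so D = G + (0, -6.9) = (37.700, -6.9000). Since DE ⟂ EJ (tangency), |DJ| = √(6.9² + 26.3²) = 27.190 regardless of where E sits on A1. So J lies on both circle(N, 42.37) and circle(D, 27.190); the below-NG intersection is J = (27.602, -32.146). E is the foot of the tangent from J: E = (30.853, -6.0472).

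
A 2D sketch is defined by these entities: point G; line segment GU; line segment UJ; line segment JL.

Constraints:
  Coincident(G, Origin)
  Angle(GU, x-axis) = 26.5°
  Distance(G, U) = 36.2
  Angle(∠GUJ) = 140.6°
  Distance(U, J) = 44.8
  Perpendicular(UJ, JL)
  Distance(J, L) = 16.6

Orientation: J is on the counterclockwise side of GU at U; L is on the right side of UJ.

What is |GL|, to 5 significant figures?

82.839

∠GUJ = 140.6°, so UJ runs at 26.5° + (180° − 140.6°) = 65.900° from the x-axis; with |UJ| = 44.8, J = U + 44.8·(cos 65.900°, sin 65.900°) = (50.690, 57.047). UJ is perpendicular to JL; with |JL| = 16.6 on the right of UJ, L = J + 16.6·(0.91283, -0.40833) = (65.843, 50.269). Then |GL| = |L − G| = 82.839.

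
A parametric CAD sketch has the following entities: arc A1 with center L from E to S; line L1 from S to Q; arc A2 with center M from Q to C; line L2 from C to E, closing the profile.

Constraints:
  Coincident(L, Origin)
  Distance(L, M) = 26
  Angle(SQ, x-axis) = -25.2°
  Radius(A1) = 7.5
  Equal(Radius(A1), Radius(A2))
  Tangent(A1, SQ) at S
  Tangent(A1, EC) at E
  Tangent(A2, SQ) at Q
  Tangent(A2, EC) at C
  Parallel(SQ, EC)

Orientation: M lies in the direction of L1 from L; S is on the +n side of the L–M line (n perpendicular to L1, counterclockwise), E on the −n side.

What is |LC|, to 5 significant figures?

27.060

The slot axis is L1's direction at -25.2°, so u = (cos -25.2°, sin -25.2°) = (0.90483, -0.42578) and n = (−sin -25.2°, cos -25.2°) = (0.42578, 0.90483). L is at the origin and M lies 26.0 along u from L, so M = 26.0·u = (23.526, -11.070). Tangency of A1 to both parallel lines with radius 7.5 puts S and E at L ± 7.5·n: S = (3.1933, 6.7862), E = (-3.1933, -6.7862). Equal radii place Q and C the same way about M: Q = M + 7.5·n = (26.719, -4.2841), C = M − 7.5·n = (20.332, -17.856). Then |LC| = |C − L| = 27.060.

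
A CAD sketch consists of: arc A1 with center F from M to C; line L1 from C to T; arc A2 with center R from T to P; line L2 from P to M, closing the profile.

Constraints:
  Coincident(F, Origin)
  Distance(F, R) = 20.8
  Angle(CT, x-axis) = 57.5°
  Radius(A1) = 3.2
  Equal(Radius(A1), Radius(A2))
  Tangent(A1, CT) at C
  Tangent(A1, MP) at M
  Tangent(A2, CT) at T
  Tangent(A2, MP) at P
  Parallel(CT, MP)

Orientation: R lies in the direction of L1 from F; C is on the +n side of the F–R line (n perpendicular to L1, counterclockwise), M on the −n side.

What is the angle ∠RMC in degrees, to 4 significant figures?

81.25°

The slot axis is L1's direction at 57.5°, so u = (cos 57.5°, sin 57.5°) = (0.5373, 0.8434) and n = (−sin 57.5°, cos 57.5°) = (-0.8434, 0.5373). F is at the origin and R lies 20.8 along u from F, so R = 20.8·u = (11.18, 17.54). Tangency of A1 to both parallel lines with radius 3.2 puts C and M at F ± 3.2·n: C = (-2.699, 1.719), M = (2.699, -1.719). Then cos ∠RMC = MR·MC / (|MR||MC|), giving 81.25°.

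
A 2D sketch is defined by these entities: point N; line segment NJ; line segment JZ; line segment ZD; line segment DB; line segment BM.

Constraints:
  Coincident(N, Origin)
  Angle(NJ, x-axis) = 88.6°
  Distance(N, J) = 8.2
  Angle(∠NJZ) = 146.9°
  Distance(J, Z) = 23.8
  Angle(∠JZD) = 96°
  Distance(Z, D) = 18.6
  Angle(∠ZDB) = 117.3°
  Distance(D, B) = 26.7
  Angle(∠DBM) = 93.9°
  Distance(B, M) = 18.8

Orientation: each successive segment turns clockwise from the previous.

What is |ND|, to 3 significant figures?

35.5

∠NJZ = 146.9° gives JZ at 55.5° from the x-axis; with |JZ| = 23.8, Z = (13.7, 27.8). ∠JZD = 96.0° gives ZD at -28.5° from the x-axis; with |ZD| = 18.6, D = (30.0, 18.9). Then |ND| = |D − N| = 35.5.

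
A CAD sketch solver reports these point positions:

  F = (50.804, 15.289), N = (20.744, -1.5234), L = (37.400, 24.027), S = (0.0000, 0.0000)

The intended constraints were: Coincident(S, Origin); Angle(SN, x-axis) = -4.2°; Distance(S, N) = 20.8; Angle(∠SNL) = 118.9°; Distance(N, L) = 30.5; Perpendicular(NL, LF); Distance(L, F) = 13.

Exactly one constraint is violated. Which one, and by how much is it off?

Distance(L, F) = 13 — off by 3.00.

S = (0.00, 0.00) ✓; SN at -4.200° ✓; |SN| = 20.80 ✓; ∠SNL = 118.9° ✓; |NL| = 30.50 ✓; ∠(NL, LF) = 90.00° ✓; |LF| = 16.00 ✗.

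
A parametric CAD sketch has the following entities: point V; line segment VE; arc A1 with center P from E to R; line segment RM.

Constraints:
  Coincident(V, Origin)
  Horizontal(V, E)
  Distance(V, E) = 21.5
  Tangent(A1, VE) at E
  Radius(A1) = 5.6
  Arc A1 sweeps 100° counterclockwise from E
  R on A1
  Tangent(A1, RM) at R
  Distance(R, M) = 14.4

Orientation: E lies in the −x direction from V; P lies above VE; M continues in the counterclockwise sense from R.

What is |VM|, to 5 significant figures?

27.793

V is at the origin; VE is horizontal with |VE| = 21.5 and E on the −x side, so E = (-21.500, 0.0000). A1 meets VE tangentially, so PE is at right angles to VE, so P = E + (0, 5.6) = (-21.500, 5.6000). On A1, E sits at bearing -90° from P; a 100° counterclockwise sweep puts R at bearing 10°, so R = P + 5.6·(cos 10°, sin 10°) = (-15.985, 6.5724). A1 meets RM tangentially, so PR is at right angles to RM, so RM runs along (−sin 10°, cos 10°); with |RM| = 14.4, M = (-18.486, 20.754). Then |VM| = |M − V| = 27.793.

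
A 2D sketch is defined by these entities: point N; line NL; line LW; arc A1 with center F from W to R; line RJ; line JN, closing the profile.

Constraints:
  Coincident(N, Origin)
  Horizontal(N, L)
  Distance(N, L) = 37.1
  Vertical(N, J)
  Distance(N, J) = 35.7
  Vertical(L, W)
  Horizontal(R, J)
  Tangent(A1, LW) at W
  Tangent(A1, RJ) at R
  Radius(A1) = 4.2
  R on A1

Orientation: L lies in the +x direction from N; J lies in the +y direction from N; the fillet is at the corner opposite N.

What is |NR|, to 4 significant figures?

48.55

N is at the origin; N and L share the same y with |NL| = 37.1 and L on the +x side, so L = (37.10, 0.000). N and J share the same x with |NJ| = 35.7 and J on the +y side, so J = (0.000, 35.70). The virtual corner opposite N is at (37.10, 35.70). Since A1 is tangent to LW there, FW ⟂ LW and A1 meets RJ tangentially, so FR is at right angles to RJ, with radius 4.2, so the center F sits 4.2 in from both sides at F = (32.90, 31.50). That places the tangent points at W = (37.10, 31.50) on LW and R = (32.90, 35.70) on RJ. Then |NR| = |R − N| = 48.55.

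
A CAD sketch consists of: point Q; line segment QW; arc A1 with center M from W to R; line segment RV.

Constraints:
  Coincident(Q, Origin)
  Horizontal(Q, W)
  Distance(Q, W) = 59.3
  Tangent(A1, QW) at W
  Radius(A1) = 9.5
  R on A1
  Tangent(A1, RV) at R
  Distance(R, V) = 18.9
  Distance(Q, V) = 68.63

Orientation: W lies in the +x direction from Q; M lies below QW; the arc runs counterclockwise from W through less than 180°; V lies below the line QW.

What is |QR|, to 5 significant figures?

53.332

Q is at the origin; QW is horizontal with |QW| = 59.3 and W on the +x side, so W = (59.300, 0.0000). Tangency of A1 to QW means the radius MW is perpendicular to QW, so M = W + (0, -9.5) = (59.300, -9.5000). Since MR ⟂ RV (tangency), |MV| = √(9.5² + 18.9²) = 21.153 regardless of where R sits on A1. So V lies on both circle(Q, 68.63) and circle(M, 21.153); the below-QW intersection is V = (61.459, -30.543). R is the foot of the tangent from V: R = (51.292, -14.611).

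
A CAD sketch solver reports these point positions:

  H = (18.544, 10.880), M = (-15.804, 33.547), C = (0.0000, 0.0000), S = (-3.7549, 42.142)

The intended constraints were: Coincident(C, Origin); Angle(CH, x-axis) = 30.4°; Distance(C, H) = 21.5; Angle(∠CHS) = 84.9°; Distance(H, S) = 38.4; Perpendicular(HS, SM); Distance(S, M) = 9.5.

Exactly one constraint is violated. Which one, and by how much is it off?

Distance(S, M) = 9.5 — off by 5.30.

C = (0.00, 0.00) ✓; CH at 30.40° ✓; |CH| = 21.50 ✓; ∠CHS = 84.90° ✓; |HS| = 38.40 ✓; ∠(HS, SM) = 90.00° ✓; |SM| = 14.80 ✗.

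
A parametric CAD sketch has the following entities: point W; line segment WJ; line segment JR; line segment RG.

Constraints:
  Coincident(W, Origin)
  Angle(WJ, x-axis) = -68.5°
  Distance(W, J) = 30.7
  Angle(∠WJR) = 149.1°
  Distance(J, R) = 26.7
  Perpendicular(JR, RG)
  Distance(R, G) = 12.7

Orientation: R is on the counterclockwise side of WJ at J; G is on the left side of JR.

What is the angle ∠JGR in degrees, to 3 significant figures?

64.6°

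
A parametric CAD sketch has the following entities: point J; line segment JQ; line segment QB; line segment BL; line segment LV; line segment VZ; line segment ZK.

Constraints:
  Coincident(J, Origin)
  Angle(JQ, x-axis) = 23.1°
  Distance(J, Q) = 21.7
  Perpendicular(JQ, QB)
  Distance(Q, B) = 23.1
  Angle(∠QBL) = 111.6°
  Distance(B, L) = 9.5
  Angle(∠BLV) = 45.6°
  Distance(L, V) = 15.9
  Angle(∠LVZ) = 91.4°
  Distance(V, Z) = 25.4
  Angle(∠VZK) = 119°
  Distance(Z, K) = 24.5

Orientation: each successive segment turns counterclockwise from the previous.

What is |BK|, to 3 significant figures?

33.0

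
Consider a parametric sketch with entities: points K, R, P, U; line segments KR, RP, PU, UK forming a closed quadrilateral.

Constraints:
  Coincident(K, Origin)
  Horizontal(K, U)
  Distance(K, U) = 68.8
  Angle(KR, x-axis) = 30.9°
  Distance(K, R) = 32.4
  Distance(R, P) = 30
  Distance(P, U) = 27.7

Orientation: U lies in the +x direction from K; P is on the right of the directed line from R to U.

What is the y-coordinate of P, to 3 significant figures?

-9.38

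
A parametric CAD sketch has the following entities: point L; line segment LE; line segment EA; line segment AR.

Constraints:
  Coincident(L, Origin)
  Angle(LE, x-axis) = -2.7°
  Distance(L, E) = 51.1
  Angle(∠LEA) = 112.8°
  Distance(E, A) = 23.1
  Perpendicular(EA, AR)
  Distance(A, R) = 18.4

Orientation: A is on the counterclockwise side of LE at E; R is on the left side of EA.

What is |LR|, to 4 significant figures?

51.62

∠LEA = 112.8°, so EA runs at -2.7° + (180° − 112.8°) = 64.50° from the x-axis; with |EA| = 23.1, A = E + 23.1·(cos 64.50°, sin 64.50°) = (60.99, 18.44). EA ⟂ AR; with |AR| = 18.4 on the left of EA, R = A + 18.4·(-0.9026, 0.4305) = (44.38, 26.36). Then |LR| = |R − L| = 51.62.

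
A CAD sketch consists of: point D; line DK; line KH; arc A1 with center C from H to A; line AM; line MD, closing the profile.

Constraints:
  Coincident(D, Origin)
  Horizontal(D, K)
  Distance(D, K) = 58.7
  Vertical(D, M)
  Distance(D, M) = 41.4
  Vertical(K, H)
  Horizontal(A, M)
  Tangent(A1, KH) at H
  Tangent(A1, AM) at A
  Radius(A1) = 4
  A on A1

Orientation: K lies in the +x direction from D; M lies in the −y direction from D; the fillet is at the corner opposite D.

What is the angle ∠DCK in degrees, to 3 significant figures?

61.7°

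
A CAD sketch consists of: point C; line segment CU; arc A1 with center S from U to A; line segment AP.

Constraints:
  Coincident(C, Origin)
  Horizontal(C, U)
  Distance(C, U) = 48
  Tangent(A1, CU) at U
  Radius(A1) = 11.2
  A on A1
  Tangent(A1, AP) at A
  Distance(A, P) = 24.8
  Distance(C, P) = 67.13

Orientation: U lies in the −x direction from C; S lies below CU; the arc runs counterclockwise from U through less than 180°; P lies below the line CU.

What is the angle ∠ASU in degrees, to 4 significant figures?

97.56°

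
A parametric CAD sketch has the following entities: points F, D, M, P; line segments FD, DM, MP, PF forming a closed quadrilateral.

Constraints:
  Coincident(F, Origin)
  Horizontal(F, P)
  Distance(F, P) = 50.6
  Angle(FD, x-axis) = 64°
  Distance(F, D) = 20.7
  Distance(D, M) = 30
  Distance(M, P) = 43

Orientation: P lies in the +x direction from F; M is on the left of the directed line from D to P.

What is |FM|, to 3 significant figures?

49.8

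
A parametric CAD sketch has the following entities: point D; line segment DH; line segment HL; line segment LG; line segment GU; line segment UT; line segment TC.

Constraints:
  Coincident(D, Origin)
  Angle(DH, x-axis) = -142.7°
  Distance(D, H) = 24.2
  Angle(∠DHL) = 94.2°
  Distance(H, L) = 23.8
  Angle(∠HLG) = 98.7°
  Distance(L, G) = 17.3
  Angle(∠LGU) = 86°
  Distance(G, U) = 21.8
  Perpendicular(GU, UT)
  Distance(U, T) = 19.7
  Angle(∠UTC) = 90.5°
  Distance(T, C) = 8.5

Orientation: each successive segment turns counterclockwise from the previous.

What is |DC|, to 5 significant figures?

28.901

D is at the origin; DH runs at -142.7° with length 24.2, so H = (-19.250, -14.665). ∠DHL = 94.2° gives HL at -56.900° from the x-axis; with |HL| = 23.8, L = (-6.2532, -34.603). ∠HLG = 98.7° gives LG at 24.400° from the x-axis; with |LG| = 17.3, G = (9.5016, -27.456). ∠LGU = 86.0° gives GU at 118.40° from the x-axis; with |GU| = 21.8, U = (-0.86701, -8.2796). The perpendicularity gives UT at right angles to GU, so UT runs at -151.60°; with |UT| = 19.7, T = (-18.196, -17.649). ∠UTC = 90.5° gives TC at -62.100° from the x-axis; with |TC| = 8.5, C = (-14.219, -25.161). Then |DC| = |C − D| = 28.901.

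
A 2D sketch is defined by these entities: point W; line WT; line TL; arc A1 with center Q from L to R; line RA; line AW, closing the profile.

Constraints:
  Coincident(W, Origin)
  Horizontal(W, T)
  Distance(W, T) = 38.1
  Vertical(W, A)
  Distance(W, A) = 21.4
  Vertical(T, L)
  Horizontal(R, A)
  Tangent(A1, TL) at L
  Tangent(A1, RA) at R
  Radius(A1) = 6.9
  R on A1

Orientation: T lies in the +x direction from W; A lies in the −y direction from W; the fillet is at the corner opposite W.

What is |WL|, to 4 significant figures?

40.77

W is at the origin; W and T share the same y with |WT| = 38.1 and T on the +x side, so T = (38.10, 0.000). WA is vertical with |WA| = 21.4 and A on the −y side, so A = (0.000, -21.40). The virtual corner opposite W is at (38.10, -21.40). A1 meets TL tangentially, so QL is at right angles to TL and the tangent condition forces QR to be normal to RA, with radius 6.9, so the center Q sits 6.9 in from both sides at Q = (31.20, -14.50). That places the tangent points at L = (38.10, -14.50) on TL and R = (31.20, -21.40) on RA. Then |WL| = |L − W| = 40.77.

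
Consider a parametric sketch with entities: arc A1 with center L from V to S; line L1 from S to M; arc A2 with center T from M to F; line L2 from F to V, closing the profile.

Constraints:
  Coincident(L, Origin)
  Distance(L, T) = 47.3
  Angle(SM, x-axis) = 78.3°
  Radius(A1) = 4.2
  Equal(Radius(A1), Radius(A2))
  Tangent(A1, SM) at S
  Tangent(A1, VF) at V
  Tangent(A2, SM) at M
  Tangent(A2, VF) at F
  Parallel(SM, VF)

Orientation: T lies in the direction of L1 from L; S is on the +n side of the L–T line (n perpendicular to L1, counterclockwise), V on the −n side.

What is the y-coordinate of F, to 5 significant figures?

45.466

The slot axis is L1's direction at 78.3°, so u = (cos 78.3°, sin 78.3°) = (0.20279, 0.97922) and n = (−sin 78.3°, cos 78.3°) = (-0.97922, 0.20279). L is at the origin and T lies 47.3 along u from L, so T = 47.3·u = (9.5918, 46.317). Tangency of A1 to both parallel lines with radius 4.2 puts S and V at L ± 4.2·n: S = (-4.1127, 0.85171), V = (4.1127, -0.85171). Equal radii place M and F the same way about T: M = T + 4.2·n = (5.4791, 47.169), F = T − 4.2·n = (13.705, 45.466). So F.y = 45.466.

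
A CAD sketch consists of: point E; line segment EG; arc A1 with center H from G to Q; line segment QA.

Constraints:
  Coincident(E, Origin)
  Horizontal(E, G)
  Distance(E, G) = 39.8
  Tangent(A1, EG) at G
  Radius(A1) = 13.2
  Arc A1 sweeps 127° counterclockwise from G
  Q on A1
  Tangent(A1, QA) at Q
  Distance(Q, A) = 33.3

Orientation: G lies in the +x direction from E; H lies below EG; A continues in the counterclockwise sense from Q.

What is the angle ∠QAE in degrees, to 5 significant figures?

8.9210°

E is at the origin; E and G share the same y with |EG| = 39.8 and G on the +x side, so G = (39.800, 0.0000). Since A1 is tangent to EG there, HG ⟂ EG, so H = G + (0, -13.2) = (39.800, -13.200). On A1, G sits at bearing 90° from H; a 127° counterclockwise sweep puts Q at bearing 217°, so Q = H + 13.2·(cos 217°, sin 217°) = (29.258, -21.144). The tangent condition forces HQ to be normal to QA, so QA runs along (−sin 217°, cos 217°); with |QA| = 33.3, A = (49.298, -47.739). Then cos ∠QAE = AQ·AE / (|AQ||AE|), giving 8.9210°.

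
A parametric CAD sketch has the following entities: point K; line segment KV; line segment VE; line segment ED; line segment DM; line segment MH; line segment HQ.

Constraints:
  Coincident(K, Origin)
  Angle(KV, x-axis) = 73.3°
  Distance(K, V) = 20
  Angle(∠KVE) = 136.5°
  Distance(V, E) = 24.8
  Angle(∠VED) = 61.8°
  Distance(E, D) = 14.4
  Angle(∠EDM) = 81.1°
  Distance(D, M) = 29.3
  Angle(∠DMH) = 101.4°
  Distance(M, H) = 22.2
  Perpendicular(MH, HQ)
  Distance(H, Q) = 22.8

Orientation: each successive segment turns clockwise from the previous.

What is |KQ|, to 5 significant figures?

48.767

K is at the origin; KV runs at 73.3° with length 20.0, so V = (5.7472, 19.156). ∠KVE = 136.5° gives VE at 29.800° from the x-axis; with |VE| = 24.8, E = (27.268, 31.481). ∠VED = 61.8° gives ED at -88.400° from the x-axis; with |ED| = 14.4, D = (27.670, 17.087). ∠EDM = 81.1° gives DM at 172.70° from the x-axis; with |DM| = 29.3, M = (-1.3926, 20.810). ∠DMH = 101.4° gives MH at 94.100° from the x-axis; with |MH| = 22.2, H = (-2.9799, 42.953). MH is perpendicular to HQ, so HQ runs at 4.1000°; with |HQ| = 22.8, Q = (19.762, 44.583). Then |KQ| = |Q − K| = 48.767.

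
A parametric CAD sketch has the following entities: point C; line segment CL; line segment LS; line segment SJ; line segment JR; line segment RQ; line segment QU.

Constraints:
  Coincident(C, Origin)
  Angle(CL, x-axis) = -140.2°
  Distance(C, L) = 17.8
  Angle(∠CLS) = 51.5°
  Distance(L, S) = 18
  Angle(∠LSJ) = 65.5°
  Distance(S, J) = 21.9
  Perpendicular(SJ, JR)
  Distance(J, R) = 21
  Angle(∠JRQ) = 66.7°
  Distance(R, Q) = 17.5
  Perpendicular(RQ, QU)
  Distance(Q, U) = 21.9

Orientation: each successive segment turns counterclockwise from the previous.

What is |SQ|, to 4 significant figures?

15.24

SJ is perpendicular to JR, so JR runs at -167.2°; with |JR| = 21.0, R = (-21.38, 1.659). ∠JRQ = 66.7° gives RQ at -53.90° from the x-axis; with |RQ| = 17.5, Q = (-11.07, -12.48). Then |SQ| = |Q − S| = 15.24.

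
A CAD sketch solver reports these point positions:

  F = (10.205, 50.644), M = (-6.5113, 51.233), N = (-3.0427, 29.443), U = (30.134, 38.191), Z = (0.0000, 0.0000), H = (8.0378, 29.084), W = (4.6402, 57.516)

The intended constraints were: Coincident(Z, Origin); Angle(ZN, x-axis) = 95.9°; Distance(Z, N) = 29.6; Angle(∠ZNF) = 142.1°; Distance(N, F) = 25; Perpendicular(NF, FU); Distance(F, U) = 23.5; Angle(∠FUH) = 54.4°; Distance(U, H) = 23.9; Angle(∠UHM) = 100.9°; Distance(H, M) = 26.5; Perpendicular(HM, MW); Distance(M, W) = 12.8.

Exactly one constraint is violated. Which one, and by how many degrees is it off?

Perpendicular(HM, MW) — off by 3.90°.

Z = (0.00, 0.00) ✓; ZN at 95.90° ✓; |ZN| = 29.60 ✓; ∠ZNF = 142.1° ✓; |NF| = 25.00 ✓; ∠(NF, FU) = 90.00° ✓; |FU| = 23.50 ✓; ∠FUH = 54.40° ✓; |UH| = 23.90 ✓; ∠UHM = 100.9° ✓; |HM| = 26.50 ✓; ∠(HM, MW) = 93.90° ✗; |MW| = 12.80 ✓.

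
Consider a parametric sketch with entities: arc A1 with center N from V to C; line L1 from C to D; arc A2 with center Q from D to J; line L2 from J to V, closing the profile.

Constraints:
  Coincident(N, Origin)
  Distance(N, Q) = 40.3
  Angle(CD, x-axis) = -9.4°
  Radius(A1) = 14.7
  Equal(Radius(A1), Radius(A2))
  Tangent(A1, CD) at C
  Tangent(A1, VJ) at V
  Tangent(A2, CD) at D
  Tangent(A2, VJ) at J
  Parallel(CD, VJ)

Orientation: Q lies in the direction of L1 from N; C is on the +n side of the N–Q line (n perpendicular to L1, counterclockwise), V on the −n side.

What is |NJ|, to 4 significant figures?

42.90

The slot axis is L1's direction at -9.4°, so u = (cos -9.4°, sin -9.4°) = (0.9866, -0.1633) and n = (−sin -9.4°, cos -9.4°) = (0.1633, 0.9866). N is at the origin and Q lies 40.3 along u from N, so Q = 40.3·u = (39.76, -6.582). Tangency of A1 to both parallel lines with radius 14.7 puts C and V at N ± 14.7·n: C = (2.401, 14.50), V = (-2.401, -14.50). Equal radii place D and J the same way about Q: D = Q + 14.7·n = (42.16, 7.921), J = Q − 14.7·n = (37.36, -21.08). Then |NJ| = |J − N| = 42.90.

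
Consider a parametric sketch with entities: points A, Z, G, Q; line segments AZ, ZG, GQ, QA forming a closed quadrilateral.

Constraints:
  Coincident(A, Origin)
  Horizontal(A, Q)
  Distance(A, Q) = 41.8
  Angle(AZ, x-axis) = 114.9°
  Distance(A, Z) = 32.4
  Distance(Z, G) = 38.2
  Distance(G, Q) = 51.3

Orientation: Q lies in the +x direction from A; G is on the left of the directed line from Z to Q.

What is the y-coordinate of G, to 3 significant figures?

46.6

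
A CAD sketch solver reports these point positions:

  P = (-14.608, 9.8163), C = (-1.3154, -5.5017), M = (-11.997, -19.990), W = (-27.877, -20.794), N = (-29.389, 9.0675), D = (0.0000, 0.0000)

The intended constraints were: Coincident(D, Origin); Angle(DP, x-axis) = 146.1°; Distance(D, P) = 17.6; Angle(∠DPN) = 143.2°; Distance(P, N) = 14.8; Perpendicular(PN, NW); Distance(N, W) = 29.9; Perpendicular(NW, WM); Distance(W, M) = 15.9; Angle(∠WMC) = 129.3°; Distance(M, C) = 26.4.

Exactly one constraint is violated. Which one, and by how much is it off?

Distance(M, C) = 26.4 — off by 8.40.

D = (0.00, 0.00) ✓; DP at 146.1° ✓; |DP| = 17.60 ✓; ∠DPN = 143.2° ✓; |PN| = 14.80 ✓; ∠(PN, NW) = 90.00° ✓; |NW| = 29.90 ✓; ∠(NW, WM) = 90.00° ✓; |WM| = 15.90 ✓; ∠WMC = 129.3° ✓; |MC| = 18.00 ✗.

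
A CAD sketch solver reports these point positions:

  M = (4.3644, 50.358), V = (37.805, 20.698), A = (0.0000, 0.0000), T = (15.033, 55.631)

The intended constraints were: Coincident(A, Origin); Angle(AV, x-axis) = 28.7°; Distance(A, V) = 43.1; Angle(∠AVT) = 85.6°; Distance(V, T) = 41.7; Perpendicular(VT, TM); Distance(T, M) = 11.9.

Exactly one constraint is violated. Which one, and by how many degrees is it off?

Perpendicular(VT, TM) — off by 6.80°.

A = (0.00, 0.00) ✓; AV at 28.70° ✓; |AV| = 43.10 ✓; ∠AVT = 85.60° ✓; |VT| = 41.70 ✓; ∠(VT, TM) = 83.20° ✗; |TM| = 11.90 ✓.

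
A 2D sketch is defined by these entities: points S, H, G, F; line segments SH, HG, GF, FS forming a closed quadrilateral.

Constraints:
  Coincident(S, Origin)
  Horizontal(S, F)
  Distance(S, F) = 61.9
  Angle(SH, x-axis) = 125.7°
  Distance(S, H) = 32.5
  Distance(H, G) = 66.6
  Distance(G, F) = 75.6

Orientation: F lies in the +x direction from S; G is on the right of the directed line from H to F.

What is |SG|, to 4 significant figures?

38.47

S is at the origin; S and F share the same y with |SF| = 61.9 and F in +x, so F = (61.9, 0). SH runs at 125.7° with |SH| = 32.5, so H = (-18.97, 26.39). G is determined by |HG| = 66.6 and |GF| = 75.6 together: it lies at the intersection of circle(H, 66.6) and circle(F, 75.6). With |HF| = 85.06, the foot of the radical line on HF is 35.01 from H and the perpendicular offset is √(66.6² − 35.01²) = 56.66. Taking the right-of-HF solution: G = (-3.263, -38.33).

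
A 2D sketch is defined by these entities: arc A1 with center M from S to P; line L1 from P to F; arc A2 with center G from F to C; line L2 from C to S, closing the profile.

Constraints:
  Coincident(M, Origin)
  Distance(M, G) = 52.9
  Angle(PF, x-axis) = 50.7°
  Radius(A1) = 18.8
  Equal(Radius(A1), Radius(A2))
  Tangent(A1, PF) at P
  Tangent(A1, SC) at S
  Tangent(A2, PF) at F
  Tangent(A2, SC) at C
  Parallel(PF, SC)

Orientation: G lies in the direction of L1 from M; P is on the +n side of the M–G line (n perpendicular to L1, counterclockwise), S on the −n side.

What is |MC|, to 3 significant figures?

56.1

The slot axis is L1's direction at 50.7°, so u = (cos 50.7°, sin 50.7°) = (0.633, 0.774) and n = (−sin 50.7°, cos 50.7°) = (-0.774, 0.633). M is at the origin and G lies 52.9 along u from M, so G = 52.9·u = (33.5, 40.9). Tangency of A1 to both parallel lines with radius 18.8 puts P and S at M ± 18.8·n: P = (-14.5, 11.9), S = (14.5, -11.9). Equal radii place F and C the same way about G: F = G + 18.8·n = (19.0, 52.8), C = G − 18.8·n = (48.1, 29.0). Then |MC| = |C − M| = 56.1.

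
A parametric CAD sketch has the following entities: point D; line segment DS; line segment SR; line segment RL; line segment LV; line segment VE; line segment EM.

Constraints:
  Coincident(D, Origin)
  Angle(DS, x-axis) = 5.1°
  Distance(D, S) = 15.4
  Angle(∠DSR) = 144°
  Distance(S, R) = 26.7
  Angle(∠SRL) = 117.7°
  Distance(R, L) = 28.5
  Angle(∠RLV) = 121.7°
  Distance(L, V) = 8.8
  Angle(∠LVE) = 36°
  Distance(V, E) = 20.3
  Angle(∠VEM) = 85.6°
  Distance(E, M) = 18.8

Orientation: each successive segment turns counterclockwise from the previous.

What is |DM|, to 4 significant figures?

64.89

∠LVE = 36.0° gives VE at -54.30° from the x-axis; with |VE| = 20.3, E = (32.35, 32.92). ∠VEM = 85.6° gives EM at 40.10° from the x-axis; with |EM| = 18.8, M = (46.73, 45.03). Then |DM| = |M − D| = 64.89.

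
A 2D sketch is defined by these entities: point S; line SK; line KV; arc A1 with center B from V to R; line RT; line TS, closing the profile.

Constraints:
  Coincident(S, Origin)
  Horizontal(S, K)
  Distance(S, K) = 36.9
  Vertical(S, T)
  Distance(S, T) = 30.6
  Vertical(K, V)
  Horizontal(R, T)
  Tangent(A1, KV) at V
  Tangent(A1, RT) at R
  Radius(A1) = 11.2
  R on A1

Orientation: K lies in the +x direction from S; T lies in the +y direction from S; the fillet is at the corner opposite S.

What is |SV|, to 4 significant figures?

41.69

S is at the origin; SK is horizontal with |SK| = 36.9 and K on the +x side, so K = (36.90, 0.000). S and T share the same x with |ST| = 30.6 and T on the +y side, so T = (0.000, 30.60). The virtual corner opposite S is at (36.90, 30.60). Since A1 is tangent to KV there, BV ⟂ KV and the tangent condition forces BR to be normal to RT, with radius 11.2, so the center B sits 11.2 in from both sides at B = (25.70, 19.40). That places the tangent points at V = (36.90, 19.40) on KV and R = (25.70, 30.60) on RT. Then |SV| = |V − S| = 41.69.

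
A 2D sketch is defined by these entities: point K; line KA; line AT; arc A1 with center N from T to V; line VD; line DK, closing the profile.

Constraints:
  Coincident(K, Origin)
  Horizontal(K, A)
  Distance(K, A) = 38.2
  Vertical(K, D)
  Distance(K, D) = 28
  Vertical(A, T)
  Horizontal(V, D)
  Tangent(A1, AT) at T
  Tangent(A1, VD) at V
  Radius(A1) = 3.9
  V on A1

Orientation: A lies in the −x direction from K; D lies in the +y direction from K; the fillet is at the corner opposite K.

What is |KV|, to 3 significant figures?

44.3

The virtual corner opposite K is at (-38.2, 28.0). A1 meets AT tangentially, so NT is at right angles to AT and since A1 is tangent to VD there, NV ⟂ VD, with radius 3.9, so the center N sits 3.9 in from both sides at N = (-34.3, 24.1). That places the tangent points at T = (-38.2, 24.1) on AT and V = (-34.3, 28.0) on VD. Then |KV| = |V − K| = 44.3.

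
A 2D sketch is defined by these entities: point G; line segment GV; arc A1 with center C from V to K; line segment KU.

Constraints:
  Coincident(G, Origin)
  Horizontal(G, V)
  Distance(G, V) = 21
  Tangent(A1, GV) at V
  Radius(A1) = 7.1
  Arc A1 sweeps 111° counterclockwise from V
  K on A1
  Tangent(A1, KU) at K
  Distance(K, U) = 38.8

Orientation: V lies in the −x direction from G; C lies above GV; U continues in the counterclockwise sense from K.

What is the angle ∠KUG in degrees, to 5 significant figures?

10.653°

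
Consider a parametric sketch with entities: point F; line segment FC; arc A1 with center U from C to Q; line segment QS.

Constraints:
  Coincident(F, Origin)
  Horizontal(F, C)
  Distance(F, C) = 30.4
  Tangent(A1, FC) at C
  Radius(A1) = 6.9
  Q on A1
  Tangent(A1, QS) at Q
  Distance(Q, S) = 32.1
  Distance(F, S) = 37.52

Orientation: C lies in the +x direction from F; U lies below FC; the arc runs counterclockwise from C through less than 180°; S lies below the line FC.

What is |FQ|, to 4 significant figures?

24.32

Checks: |UQ| = 6.900 ✓; ∠(UQ, QS) = 90.00° ✓; |QS| = 32.10 ✓; |FS| = 37.52 ✓.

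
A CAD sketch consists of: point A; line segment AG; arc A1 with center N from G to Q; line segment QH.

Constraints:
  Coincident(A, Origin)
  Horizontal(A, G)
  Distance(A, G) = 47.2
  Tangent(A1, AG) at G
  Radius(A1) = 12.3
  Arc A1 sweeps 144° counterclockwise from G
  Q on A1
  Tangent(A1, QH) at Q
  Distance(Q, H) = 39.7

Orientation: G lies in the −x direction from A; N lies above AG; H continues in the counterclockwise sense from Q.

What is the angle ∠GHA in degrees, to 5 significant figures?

29.059°

On A1, G sits at bearing -90° from N; a 144° counterclockwise sweep puts Q at bearing 54°, so Q = N + 12.3·(cos 54°, sin 54°) = (-39.970, 22.251). The tangent condition forces NQ to be normal to QH, so QH runs along (−sin 54°, cos 54°); with |QH| = 39.7, H = (-72.088, 45.586). Then cos ∠GHA = HG·HA / (|HG||HA|), giving 29.059°.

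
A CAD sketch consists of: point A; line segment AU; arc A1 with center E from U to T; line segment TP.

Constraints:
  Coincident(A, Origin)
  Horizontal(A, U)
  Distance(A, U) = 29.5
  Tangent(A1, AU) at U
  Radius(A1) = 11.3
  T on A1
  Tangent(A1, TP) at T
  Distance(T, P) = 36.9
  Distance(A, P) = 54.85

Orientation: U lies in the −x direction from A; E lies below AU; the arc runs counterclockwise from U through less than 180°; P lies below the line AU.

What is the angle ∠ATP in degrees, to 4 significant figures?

86.55°

Checks: ∠(EU, UA) = 90.00° ✓; |ET| = 11.30 ✓; ∠(ET, TP) = 90.00° ✓; |TP| = 36.90 ✓; |AP| = 54.85 ✓.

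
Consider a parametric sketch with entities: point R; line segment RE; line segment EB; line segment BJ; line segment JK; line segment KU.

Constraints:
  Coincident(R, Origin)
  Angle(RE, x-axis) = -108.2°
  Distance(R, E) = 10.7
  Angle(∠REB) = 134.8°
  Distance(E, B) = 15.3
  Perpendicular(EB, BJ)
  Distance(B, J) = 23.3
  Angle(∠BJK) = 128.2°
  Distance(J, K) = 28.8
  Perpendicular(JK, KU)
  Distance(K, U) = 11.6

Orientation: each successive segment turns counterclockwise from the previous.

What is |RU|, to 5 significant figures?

25.377

R is at the origin; RE runs at -108.2° with length 10.7, so E = (-3.3420, -10.165). ∠REB = 134.8° gives EB at -63.000° from the x-axis; with |EB| = 15.3, B = (3.6041, -23.797). EB ⟂ BJ, so BJ runs at 27.000°; with |BJ| = 23.3, J = (24.365, -13.219). ∠BJK = 128.2° gives JK at 78.800° from the x-axis; with |JK| = 28.8, K = (29.958, 15.032). The perpendicularity gives KU at right angles to JK, so KU runs at 168.80°; with |KU| = 11.6, U = (18.579, 17.286). Then |RU| = |U − R| = 25.377.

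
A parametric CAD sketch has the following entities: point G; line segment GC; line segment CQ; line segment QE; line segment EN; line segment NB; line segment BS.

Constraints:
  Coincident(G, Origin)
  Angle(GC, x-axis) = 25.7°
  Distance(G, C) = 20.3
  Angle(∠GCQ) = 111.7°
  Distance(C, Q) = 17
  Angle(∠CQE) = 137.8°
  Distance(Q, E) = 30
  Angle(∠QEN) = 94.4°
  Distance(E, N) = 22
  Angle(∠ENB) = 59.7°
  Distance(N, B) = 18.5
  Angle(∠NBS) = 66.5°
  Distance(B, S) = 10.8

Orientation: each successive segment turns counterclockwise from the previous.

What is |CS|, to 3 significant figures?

36.1

G is at the origin; GC runs at 25.7° with length 20.3, so C = (18.3, 8.80). ∠GCQ = 111.7° gives CQ at 94.0° from the x-axis; with |CQ| = 17.0, Q = (17.1, 25.8). ∠CQE = 137.8° gives QE at 136° from the x-axis; with |QE| = 30.0, E = (-4.55, 46.5). ∠QEN = 94.4° gives EN at -138° from the x-axis; with |EN| = 22.0, N = (-20.9, 31.9). ∠ENB = 59.7° gives NB at -17.9° from the x-axis; with |NB| = 18.5, B = (-3.34, 26.2). ∠NBS = 66.5° gives BS at 95.6° from the x-axis; with |BS| = 10.8, S = (-4.40, 36.9). Then |CS| = |S − C| = 36.1.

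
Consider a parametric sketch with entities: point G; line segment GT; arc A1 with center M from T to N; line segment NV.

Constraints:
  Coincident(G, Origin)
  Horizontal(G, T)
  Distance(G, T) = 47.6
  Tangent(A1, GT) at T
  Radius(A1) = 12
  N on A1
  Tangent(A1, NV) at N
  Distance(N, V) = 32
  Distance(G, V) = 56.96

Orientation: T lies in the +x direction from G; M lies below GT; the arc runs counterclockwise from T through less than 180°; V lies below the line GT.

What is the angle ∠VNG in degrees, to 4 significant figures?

109.5°

Checks: |MN| = 12.00 ✓; ∠(MN, NV) = 90.00° ✓; |NV| = 32.00 ✓; |GV| = 56.96 ✓.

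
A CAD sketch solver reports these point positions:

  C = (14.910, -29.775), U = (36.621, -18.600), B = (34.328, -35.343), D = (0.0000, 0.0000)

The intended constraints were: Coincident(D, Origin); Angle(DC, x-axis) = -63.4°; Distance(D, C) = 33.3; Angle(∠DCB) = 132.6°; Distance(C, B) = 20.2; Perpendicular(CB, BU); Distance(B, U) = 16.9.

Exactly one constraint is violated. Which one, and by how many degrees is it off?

Perpendicular(CB, BU) — off by 8.20°.

D = (0.00, 0.00) ✓; DC at -63.40° ✓; |DC| = 33.30 ✓; ∠DCB = 132.6° ✓; |CB| = 20.20 ✓; ∠(CB, BU) = 98.20° ✗; |BU| = 16.90 ✓.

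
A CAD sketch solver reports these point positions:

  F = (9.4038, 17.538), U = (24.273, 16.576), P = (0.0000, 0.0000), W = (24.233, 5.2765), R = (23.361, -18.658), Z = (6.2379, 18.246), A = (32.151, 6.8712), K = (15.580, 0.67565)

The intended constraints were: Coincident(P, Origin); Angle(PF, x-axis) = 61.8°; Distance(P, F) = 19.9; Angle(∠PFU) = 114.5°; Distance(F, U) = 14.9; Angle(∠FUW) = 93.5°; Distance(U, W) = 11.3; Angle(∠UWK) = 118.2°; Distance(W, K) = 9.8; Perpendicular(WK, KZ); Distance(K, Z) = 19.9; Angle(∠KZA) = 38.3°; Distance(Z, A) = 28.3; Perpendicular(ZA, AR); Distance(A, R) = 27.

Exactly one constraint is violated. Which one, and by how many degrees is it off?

Perpendicular(ZA, AR) — off by 4.70°.

P = (0.00, 0.00) ✓; PF at 61.80° ✓; |PF| = 19.90 ✓; ∠PFU = 114.5° ✓; |FU| = 14.90 ✓; ∠FUW = 93.50° ✓; |UW| = 11.30 ✓; ∠UWK = 118.2° ✓; |WK| = 9.800 ✓; ∠(WK, KZ) = 90.00° ✓; |KZ| = 19.90 ✓; ∠KZA = 38.30° ✓; |ZA| = 28.30 ✓; ∠(ZA, AR) = 85.30° ✗; |AR| = 27.00 ✓.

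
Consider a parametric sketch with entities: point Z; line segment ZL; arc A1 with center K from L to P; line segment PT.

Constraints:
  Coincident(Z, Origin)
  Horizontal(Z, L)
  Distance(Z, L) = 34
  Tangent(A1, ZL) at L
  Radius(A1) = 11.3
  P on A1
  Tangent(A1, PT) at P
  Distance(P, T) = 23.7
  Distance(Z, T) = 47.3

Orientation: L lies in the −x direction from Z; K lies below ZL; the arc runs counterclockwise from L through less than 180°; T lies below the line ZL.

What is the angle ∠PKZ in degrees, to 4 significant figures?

162.6°

Checks: ∠(KL, LZ) = 90.00° ✓; |KP| = 11.30 ✓; ∠(KP, PT) = 90.00° ✓; |PT| = 23.70 ✓; |ZT| = 47.30 ✓.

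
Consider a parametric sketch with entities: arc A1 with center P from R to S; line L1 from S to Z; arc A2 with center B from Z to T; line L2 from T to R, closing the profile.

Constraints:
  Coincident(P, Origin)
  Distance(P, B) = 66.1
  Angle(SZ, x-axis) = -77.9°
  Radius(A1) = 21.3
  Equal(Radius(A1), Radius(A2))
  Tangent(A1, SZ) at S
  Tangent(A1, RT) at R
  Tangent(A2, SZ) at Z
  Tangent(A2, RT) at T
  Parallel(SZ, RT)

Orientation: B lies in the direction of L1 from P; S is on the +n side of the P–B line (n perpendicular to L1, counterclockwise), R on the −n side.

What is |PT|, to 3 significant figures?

69.4

The slot axis is L1's direction at -77.9°, so u = (cos -77.9°, sin -77.9°) = (0.210, -0.978) and n = (−sin -77.9°, cos -77.9°) = (0.978, 0.210). P is at the origin and B lies 66.1 along u from P, so B = 66.1·u = (13.9, -64.6). Tangency of A1 to both parallel lines with radius 21.3 puts S and R at P ± 21.3·n: S = (20.8, 4.46), R = (-20.8, -4.46). Equal radii place Z and T the same way about B: Z = B + 21.3·n = (34.7, -60.2), T = B − 21.3·n = (-6.97, -69.1). Then |PT| = |T − P| = 69.4.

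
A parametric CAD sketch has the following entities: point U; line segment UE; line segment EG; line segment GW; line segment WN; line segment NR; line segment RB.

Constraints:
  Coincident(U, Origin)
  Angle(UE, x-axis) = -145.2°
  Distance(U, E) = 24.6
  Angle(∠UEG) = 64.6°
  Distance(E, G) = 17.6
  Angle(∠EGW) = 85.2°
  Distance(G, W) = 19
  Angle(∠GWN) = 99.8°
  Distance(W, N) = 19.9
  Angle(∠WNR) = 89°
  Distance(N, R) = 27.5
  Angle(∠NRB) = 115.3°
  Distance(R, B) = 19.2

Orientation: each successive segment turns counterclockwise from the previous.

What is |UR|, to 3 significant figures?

33.2

U is at the origin; UE runs at -145.2° with length 24.6, so E = (-20.2, -14.0). ∠UEG = 64.6° gives EG at -29.8° from the x-axis; with |EG| = 17.6, G = (-4.93, -22.8). ∠EGW = 85.2° gives GW at 65.0° from the x-axis; with |GW| = 19.0, W = (3.10, -5.57). ∠GWN = 99.8° gives WN at 145° from the x-axis; with |WN| = 19.9, N = (-13.2, 5.79). ∠WNR = 89.0° gives NR at -124° from the x-axis; with |NR| = 27.5, R = (-28.5, -17.1). Then |UR| = |R − U| = 33.2.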